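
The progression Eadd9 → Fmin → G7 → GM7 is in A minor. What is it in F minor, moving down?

Cadd9 Dbmin Eb7 EbM7

A minor down to F minor is a major third; each chord root moves by that interval while the quality stays the same.
Eadd9: root E down a major third → C, giving Cadd9.
Fmin: root F down a major third → Db, giving Dbmin.
G7: root G down a major third → Eb, giving Eb7.
GM7: root G down a major third → Eb, giving EbM7.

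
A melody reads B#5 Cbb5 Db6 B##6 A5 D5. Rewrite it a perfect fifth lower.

B#5 down a perfect fifth is E#5.
Cbb5 down a perfect fifth is Fbb4.
Db6: a fifth down reaches G, and 7 semitones makes it Gb5.
A perfect fifth down from B##6 gives E##6.
A5 down a perfect fifth is D5.
D5 down a perfect fifth is G4.

E#5 Fbb4 Gb5 E##6 D5 G4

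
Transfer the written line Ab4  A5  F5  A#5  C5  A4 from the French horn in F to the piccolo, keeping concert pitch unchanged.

Db3 D4 Bb3 D#4 F3 D3

First find concert pitch: the French horn in F sounds a perfect fifth below written, so Ab4 A5 F5 A#5 C5 A4 sounds Db4 D5 Bb4 D#5 F4 D4.
Then write for piccolo: it sounds a perfect octave above written, so the part must be a perfect octave below concert.
Db4 → Db3
D5 → D4
Bb4 → Bb3
D#5 → D#4
F4 → F3
D4 → D3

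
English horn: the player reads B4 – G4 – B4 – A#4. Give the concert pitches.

E4 C4 E4 D#4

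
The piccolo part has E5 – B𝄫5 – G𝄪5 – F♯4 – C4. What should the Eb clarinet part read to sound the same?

C#6 Gb6 E##6 D#5 A4

First find concert pitch: the piccolo sounds a perfect octave above written, so E5 B𝄫5 G𝄪5 F♯4 C4 sounds E6 Bbb6 G##6 F#5 C5.
Then write for Eb clarinet: it sounds a minor third above written, so the part must be a minor third below concert.
E6 → C#6
Bbb6 → Gb6
G##6 → E##6
F#5 → D#5
C5 → A4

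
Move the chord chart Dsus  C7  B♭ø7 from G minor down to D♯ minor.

A#sus G#7 F#ø7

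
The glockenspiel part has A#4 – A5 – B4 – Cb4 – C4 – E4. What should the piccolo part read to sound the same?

First find concert pitch: the glockenspiel sounds a perfect fifteenth above written, so A#4 A5 B4 Cb4 C4 E4 sounds A#6 A7 B6 Cb6 C6 E6.
Then write for piccolo: it sounds a perfect octave above written, so the part must be a perfect octave below concert.
A#6 → A#5
A7 → A6
B6 → B5
Cb6 → Cb5
C6 → C5
E6 → E5

A#5 A6 B5 Cb5 C5 E5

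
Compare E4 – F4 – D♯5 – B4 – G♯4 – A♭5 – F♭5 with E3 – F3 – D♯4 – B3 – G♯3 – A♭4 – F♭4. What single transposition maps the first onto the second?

Take the first pair: E4 → E3. E to E spans 8 letter names, so the interval is some kind of octave.
E3 to E4 is 12 semitones, which makes it a perfect octave; the second version is lower, so the direction is down.
Checking another pair — Fb5 → Fb4 — gives the same interval.

down a perfect octave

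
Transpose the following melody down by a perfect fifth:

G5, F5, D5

G5 down a perfect fifth is C5.
A perfect fifth down from F5 gives Bb4.
A perfect fifth down from D5 gives G4.

C5 Bb4 G4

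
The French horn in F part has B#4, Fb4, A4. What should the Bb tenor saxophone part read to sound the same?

F##5 Cb5 E5

First find concert pitch: the French horn in F sounds a perfect fifth below written, so B#4 Fb4 A4 sounds E#4 Bbb3 D4.
Then write for Bb tenor saxophone: it sounds a major ninth below written, so the part must be a major ninth above concert.
E#4 → F##5
Bbb3 → Cb5
D4 → E5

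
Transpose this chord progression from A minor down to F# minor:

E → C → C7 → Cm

A minor down to F# minor is a minor third; each chord root moves by that interval while the quality stays the same.
E: root E down a minor third → C#, giving C#.
C: root C down a minor third → A, giving A.
C7: root C down a minor third → A, giving A7.
Cm: root C down a minor third → A, giving Am.

C# A A7 Am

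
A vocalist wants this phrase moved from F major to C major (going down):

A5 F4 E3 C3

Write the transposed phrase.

F major to C major down is a perfect fourth, so every note moves down by that interval.
A5 becomes E5
F4 becomes C4
E3 becomes B2
C3 becomes G2

E5 C4 B2 G2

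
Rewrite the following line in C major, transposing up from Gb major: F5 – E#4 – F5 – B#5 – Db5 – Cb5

Gb major to C major up is an augmented fourth, so every note moves up by that interval.
F5 becomes B5
E#4 becomes A##4
F5 becomes B5
B#5 becomes E##6
Db5 becomes G5
Cb5 becomes F5

B5 A##4 B5 E##6 G5 F5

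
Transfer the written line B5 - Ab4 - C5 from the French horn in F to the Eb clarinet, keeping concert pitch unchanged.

C#5 Bb3 D4

First find concert pitch: the French horn in F sounds a perfect fifth below written, so B5 Ab4 C5 sounds E5 Db4 F4.
Then write for Eb clarinet: it sounds a minor third above written, so the part must be a minor third below concert.
E5 → C#5
Db4 → Bb3
F4 → D4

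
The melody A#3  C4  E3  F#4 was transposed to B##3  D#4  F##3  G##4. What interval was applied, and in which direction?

up an augmented second

From A#3 to B##3 is 2 letter names — a second of some quality.
A#3 to B##3 is 3 semitones, which makes it an augmented second; the second version is higher, so the direction is up.
Checking another pair — F#4 → G##4 — gives the same interval.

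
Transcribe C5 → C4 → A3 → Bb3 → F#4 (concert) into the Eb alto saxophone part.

A5 A4 F#4 G4 D#5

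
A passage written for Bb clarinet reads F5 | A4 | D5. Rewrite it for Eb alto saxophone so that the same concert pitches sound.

C6 E5 A5

First find concert pitch: the Bb clarinet sounds a major second below written, so F5 A4 D5 sounds Eb5 G4 C5.
Then write for Eb alto saxophone: it sounds a major sixth below written, so the part must be a major sixth above concert.
Eb5 → C6
G4 → E5
C5 → A5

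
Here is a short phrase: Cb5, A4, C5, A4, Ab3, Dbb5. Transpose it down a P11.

Gb3 E3 G3 E3 Eb2 Abb3

Cb5: an eleventh down reaches G, and 17 semitones makes it Gb3.
A4 down a perfect eleventh is E3.
C5: an eleventh down reaches G, and 17 semitones makes it G3.
A perfect eleventh down from A4 gives E3.
Ab3 down a perfect eleventh is Eb2.
Dbb5 down a perfect eleventh is Abb3.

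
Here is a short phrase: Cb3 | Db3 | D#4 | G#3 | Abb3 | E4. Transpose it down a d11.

G1 A1 A##2 D##2 Eb2 B#2

Cb3 gives G1
Db3 gives A1
D#4 gives A##2
G#3 gives D##2
Abb3 gives Eb2
E4 gives B#2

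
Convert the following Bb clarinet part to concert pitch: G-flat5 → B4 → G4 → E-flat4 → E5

Written C4 on the Bb clarinet sounds as Bb3, a major second lower; apply that shift to every note.
Gb5 to Fb5
B4 to A4
G4 to F4
Eb4 to Db4
E5 to D5

Fb5 A4 F4 Db4 D5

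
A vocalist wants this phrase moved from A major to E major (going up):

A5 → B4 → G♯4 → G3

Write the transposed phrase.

A major to E major up is a perfect fifth, so every note moves up by that interval.
A5 gives E6
B4 gives F#5
G#4 gives D#5
G3 gives D4

E6 F#5 D#5 D4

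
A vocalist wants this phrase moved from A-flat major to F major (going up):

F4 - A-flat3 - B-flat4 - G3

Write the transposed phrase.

D5 F4 G5 E4

From A-flat up to F is a major sixth; apply that to each pitch.
F4 becomes D5
Ab3 becomes F4
Bb4 becomes G5
G3 becomes E4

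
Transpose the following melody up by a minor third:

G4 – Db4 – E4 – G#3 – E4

Bb4 Fb4 G4 B3 G4

G4: a third up reaches B, and 3 semitones makes it Bb4.
A minor third up from Db4 gives Fb4.
A minor third up from E4 gives G4.
G#3 up a minor third is B3.
A minor third up from E4 gives G4.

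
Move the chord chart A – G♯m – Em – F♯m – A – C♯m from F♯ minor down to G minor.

Bb Am Fm Gm Bb Dm

F♯ minor down to G minor is a major seventh; each chord root moves by that interval while the quality stays the same.
A: root A down a major seventh → Bb, giving Bb.
G♯m: root G♯ down a major seventh → A, giving Am.
Em: root E down a major seventh → F, giving Fm.
F♯m: root F♯ down a major seventh → G, giving Gm.
A: root A down a major seventh → Bb, giving Bb.
C♯m: root C♯ down a major seventh → D, giving Dm.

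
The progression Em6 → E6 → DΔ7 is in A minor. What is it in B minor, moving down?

F#m6 F#6 EΔ7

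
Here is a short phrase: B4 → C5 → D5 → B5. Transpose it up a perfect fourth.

E5 F5 G5 E6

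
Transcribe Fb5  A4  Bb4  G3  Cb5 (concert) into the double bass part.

The double bass sounds a perfect octave below written, so the written part must be a perfect octave above concert — transpose each note up.
Fb5 -> Fb6
A4 -> A5
Bb4 -> Bb5
G3 -> G4
Cb5 -> Cb6

Fb6 A5 Bb5 G4 Cb6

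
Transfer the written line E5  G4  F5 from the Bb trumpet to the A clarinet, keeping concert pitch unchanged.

First find concert pitch: the Bb trumpet sounds a major second below written, so E5 G4 F5 sounds D5 F4 Eb5.
Then write for A clarinet: it sounds a minor third below written, so the part must be a minor third above concert.
D5 → F5
F4 → Ab4
Eb5 → Gb5

F5 Ab4 Gb5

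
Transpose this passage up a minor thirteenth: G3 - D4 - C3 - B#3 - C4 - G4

G3 to Eb5
D4 to Bb5
C3 to Ab4
B#3 to G#5
C4 to Ab5
G4 to Eb6

Eb5 Bb5 Ab4 G#5 Ab5 Eb6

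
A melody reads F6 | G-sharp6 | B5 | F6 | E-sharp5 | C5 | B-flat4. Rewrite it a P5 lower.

Bb5 C#6 E5 Bb5 A#4 F4 Eb4

F6 to Bb5
G#6 to C#6
B5 to E5
F6 to Bb5
E#5 to A#4
C5 to F4
Bb4 to Eb4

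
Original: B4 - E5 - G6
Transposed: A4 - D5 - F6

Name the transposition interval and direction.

From B4 to A4 is 2 letter names — a second of some quality.
A4 to B4 is 2 semitones, which makes it a major second; the second version is lower, so the direction is down.
Checking another pair — G6 → F6 — gives the same interval.

down a major second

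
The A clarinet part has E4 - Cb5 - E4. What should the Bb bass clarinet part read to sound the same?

First find concert pitch: the A clarinet sounds a minor third below written, so E4 Cb5 E4 sounds C#4 Ab4 C#4.
Then write for Bb bass clarinet: it sounds a major ninth below written, so the part must be a major ninth above concert.
C#4 → D#5
Ab4 → Bb5
C#4 → D#5

D#5 Bb5 D#5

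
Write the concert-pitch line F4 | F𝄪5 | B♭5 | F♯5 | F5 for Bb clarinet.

Written C4 sounds as Bb3 on the Bb clarinet, so concert pitches are written a major second up.
F4 → G4
F##5 → G##5
Bb5 → C6
F#5 → G#5
F5 → G5

G4 G##5 C6 G#5 G5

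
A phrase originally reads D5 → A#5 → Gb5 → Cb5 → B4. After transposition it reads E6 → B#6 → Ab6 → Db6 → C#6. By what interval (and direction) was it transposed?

Take the first pair: D5 → E6. D to E spans 9 letter names, so the interval is some kind of ninth.
D5 to E6 is 14 semitones, which makes it a major ninth; the second version is higher, so the direction is up.
Checking another pair — B4 → C#6 — gives the same interval.

up a major ninth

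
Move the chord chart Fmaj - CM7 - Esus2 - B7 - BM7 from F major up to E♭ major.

Ebmaj BbM7 Dsus2 A7 AM7

F major up to E♭ major is a minor seventh; each chord root moves by that interval while the quality stays the same.
Fmaj: root F up a minor seventh → Eb, giving Ebmaj.
CM7: root C up a minor seventh → Bb, giving BbM7.
Esus2: root E up a minor seventh → D, giving Dsus2.
B7: root B up a minor seventh → A, giving A7.
BM7: root B up a minor seventh → A, giving AM7.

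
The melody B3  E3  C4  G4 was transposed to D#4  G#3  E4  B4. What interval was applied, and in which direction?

up a major third

From B3 to D#4 is 3 letter names — a third of some quality.
B3 to D#4 is 4 semitones, which makes it a major third; the second version is higher, so the direction is up.
Checking another pair — G4 → B4 — gives the same interval.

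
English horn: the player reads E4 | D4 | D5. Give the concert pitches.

Written C4 on the English horn sounds as F3, a perfect fifth lower; apply that shift to every note.
E4 to A3
D4 to G3
D5 to G4

A3 G3 G4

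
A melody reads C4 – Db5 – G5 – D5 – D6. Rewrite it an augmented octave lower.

Cb3 Dbb4 Gb4 Db4 Db5

An augmented octave down from C4 gives Cb3.
Db5: an octave down reaches D, and 13 semitones makes it Dbb4.
An augmented octave down from G5 gives Gb4.
An augmented octave down from D5 gives Db4.
D6 down an augmented octave is Db5.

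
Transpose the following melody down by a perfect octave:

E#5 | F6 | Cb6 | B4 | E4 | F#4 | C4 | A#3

E#4 F5 Cb5 B3 E3 F#3 C3 A#2

A perfect octave down from E#5 gives E#4.
F6 down a perfect octave is F5.
Cb6 down a perfect octave is Cb5.
B4 down a perfect octave is B3.
E4: an octave down reaches E, and 12 semitones makes it E3.
A perfect octave down from F#4 gives F#3.
C4 down a perfect octave is C3.
A perfect octave down from A#3 gives A#2.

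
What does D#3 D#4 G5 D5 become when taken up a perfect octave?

D#3 -> D#4
D#4 -> D#5
G5 -> G6
D5 -> D6

D#4 D#5 G6 D6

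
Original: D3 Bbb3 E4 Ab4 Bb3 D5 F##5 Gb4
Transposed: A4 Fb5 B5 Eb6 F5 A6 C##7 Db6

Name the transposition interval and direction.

up a perfect twelfth

From D3 to A4 is 12 letter names — a twelfth of some quality.
D3 to A4 is 19 semitones, which makes it a perfect twelfth; the second version is higher, so the direction is up.
Checking another pair — Gb4 → Db6 — gives the same interval.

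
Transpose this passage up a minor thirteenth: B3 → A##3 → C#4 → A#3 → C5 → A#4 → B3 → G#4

G5 F##5 A5 F#5 Ab6 F#6 G5 E6

B3 becomes G5
A##3 becomes F##5
C#4 becomes A5
A#3 becomes F#5
C5 becomes Ab6
A#4 becomes F#6
B3 becomes G5
G#4 becomes E6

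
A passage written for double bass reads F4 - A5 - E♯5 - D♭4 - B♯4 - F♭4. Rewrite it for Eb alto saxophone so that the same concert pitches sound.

First find concert pitch: the double bass sounds a perfect octave below written, so F4 A5 E♯5 D♭4 B♯4 F♭4 sounds F3 A4 E#4 Db3 B#3 Fb3.
Then write for Eb alto saxophone: it sounds a major sixth below written, so the part must be a major sixth above concert.
F3 → D4
A4 → F#5
E#4 → C##5
Db3 → Bb3
B#3 → G##4
Fb3 → Db4

D4 F#5 C##5 Bb3 G##4 Db4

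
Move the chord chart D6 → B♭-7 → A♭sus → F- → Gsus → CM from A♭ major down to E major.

A#6 F#-7 Esus C#- D#sus G#M

A♭ major down to E major is a diminished fourth; each chord root moves by that interval while the quality stays the same.
D6: root D down a diminished fourth → A#, giving A#6.
B♭-7: root B♭ down a diminished fourth → F#, giving F#-7.
A♭sus: root A♭ down a diminished fourth → E, giving Esus.
F-: root F down a diminished fourth → C#, giving C#-.
Gsus: root G down a diminished fourth → D#, giving D#sus.
CM: root C down a diminished fourth → G#, giving G#M.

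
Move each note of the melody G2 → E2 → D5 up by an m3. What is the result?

Bb2 G2 F5

G2 up a minor third is Bb2.
E2: a third up reaches G, and 3 semitones makes it G2.
D5 up a minor third is F5.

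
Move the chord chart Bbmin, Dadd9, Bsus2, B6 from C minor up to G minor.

Fmin Aadd9 F#sus2 F#6

C minor up to G minor is a perfect fifth; each chord root moves by that interval while the quality stays the same.
Bbmin: root Bb up a perfect fifth → F, giving Fmin.
Dadd9: root D up a perfect fifth → A, giving Aadd9.
Bsus2: root B up a perfect fifth → F#, giving F#sus2.
B6: root B up a perfect fifth → F#, giving F#6.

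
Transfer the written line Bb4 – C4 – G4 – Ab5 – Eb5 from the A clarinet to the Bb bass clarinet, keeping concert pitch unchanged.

A5 B4 F#5 G6 D6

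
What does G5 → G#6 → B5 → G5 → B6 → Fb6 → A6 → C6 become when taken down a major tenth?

G5 down a major tenth is Eb4.
G#6: a tenth down reaches E, and 16 semitones makes it E5.
B5 down a major tenth is G4.
A major tenth down from G5 gives Eb4.
B6: a tenth down reaches G, and 16 semitones makes it G5.
Fb6 down a major tenth is Dbb5.
A6 down a major tenth is F5.
C6: a tenth down reaches A, and 16 semitones makes it Ab4.

Eb4 E5 G4 Eb4 G5 Dbb5 F5 Ab4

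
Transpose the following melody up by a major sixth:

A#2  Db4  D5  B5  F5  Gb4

F##3 Bb4 B5 G#6 D6 Eb5

A#2: a sixth up reaches F, and 9 semitones makes it F##3.
Db4 up a major sixth is Bb4.
D5: a sixth up reaches B, and 9 semitones makes it B5.
B5: a sixth up reaches G, and 9 semitones makes it G#6.
A major sixth up from F5 gives D6.
Gb4 up a major sixth is Eb5.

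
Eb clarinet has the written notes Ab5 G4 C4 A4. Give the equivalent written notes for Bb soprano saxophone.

First find concert pitch: the Eb clarinet sounds a minor third above written, so Ab5 G4 C4 A4 sounds Cb6 Bb4 Eb4 C5.
Then write for Bb soprano saxophone: it sounds a major second below written, so the part must be a major second above concert.
Cb6 → Db6
Bb4 → C5
Eb4 → F4
C5 → D5

Db6 C5 F4 D5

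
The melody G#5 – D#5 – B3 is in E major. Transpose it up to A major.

C#6 G#5 E4

From E up to A is a perfect fourth; apply that to each pitch.
G#5 -> C#6
D#5 -> G#5
B3 -> E4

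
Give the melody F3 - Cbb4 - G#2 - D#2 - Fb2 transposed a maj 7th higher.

F3 up a major seventh is E4.
A major seventh up from Cbb4 gives Bbb4.
G#2 up a major seventh is F##3.
D#2: a seventh up reaches C, and 11 semitones makes it C##3.
Fb2 up a major seventh is Eb3.

E4 Bbb4 F##3 C##3 Eb3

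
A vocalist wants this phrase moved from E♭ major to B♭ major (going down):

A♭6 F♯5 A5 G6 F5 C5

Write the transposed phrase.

E♭ major to B♭ major down is a perfect fourth, so every note moves down by that interval.
Ab6 becomes Eb6
F#5 becomes C#5
A5 becomes E5
G6 becomes D6
F5 becomes C5
C5 becomes G4

Eb6 C#5 E5 D6 C5 G4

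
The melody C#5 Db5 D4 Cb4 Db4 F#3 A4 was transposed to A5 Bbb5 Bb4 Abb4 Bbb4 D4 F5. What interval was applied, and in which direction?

Take the first pair: C#5 → A5. C to A spans 6 letter names, so the interval is some kind of sixth.
C#5 to A5 is 8 semitones, which makes it a minor sixth; the second version is higher, so the direction is up.
Checking another pair — A4 → F5 — gives the same interval.

up a minor sixth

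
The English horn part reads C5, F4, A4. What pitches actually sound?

F4 Bb3 D4

The English horn sounds a perfect fifth below written, so transpose each written note down a perfect fifth.
C5 -> F4
F4 -> Bb3
A4 -> D4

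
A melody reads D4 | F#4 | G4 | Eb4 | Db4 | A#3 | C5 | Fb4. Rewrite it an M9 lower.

D4 becomes C3
F#4 becomes E3
G4 becomes F3
Eb4 becomes Db3
Db4 becomes Cb3
A#3 becomes G#2
C5 becomes Bb3
Fb4 becomes Ebb3

C3 E3 F3 Db3 Cb3 G#2 Bb3 Ebb3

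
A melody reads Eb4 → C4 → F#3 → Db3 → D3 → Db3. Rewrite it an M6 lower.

Gb3 Eb3 A2 Fb2 F2 Fb2

Eb4 becomes Gb3
C4 becomes Eb3
F#3 becomes A2
Db3 becomes Fb2
D3 becomes F2
Db3 becomes Fb2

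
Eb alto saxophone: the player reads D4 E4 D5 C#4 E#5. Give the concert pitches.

F3 G3 F4 E3 G#4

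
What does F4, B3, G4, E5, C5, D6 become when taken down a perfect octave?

A perfect octave down from F4 gives F3.
B3 down a perfect octave is B2.
A perfect octave down from G4 gives G3.
A perfect octave down from E5 gives E4.
A perfect octave down from C5 gives C4.
D6 down a perfect octave is D5.

F3 B2 G3 E4 C4 D5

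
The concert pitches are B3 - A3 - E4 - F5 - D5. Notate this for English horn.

F#4 E4 B4 C6 A5

The English horn sounds a perfect fifth below written, so the written part must be a perfect fifth above concert — transpose each note up.
B3 becomes F#4
A3 becomes E4
E4 becomes B4
F5 becomes C6
D5 becomes A5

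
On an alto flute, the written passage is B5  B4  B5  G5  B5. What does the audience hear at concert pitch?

F#5 F#4 F#5 D5 F#5

Written C4 on the alto flute sounds as G3, a perfect fourth lower; apply that shift to every note.
B5 → F#5
B4 → F#4
B5 → F#5
G5 → D5
B5 → F#5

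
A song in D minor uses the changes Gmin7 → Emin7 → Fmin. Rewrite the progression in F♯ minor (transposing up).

D minor up to F♯ minor is a major third; each chord root moves by that interval while the quality stays the same.
Gmin7: root G up a major third → B, giving Bmin7.
Emin7: root E up a major third → G#, giving G#min7.
Fmin: root F up a major third → A, giving Amin.

Bmin7 G#min7 Amin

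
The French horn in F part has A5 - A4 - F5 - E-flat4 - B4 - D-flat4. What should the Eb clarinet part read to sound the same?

B4 B3 G4 F3 C#4 Eb3

First find concert pitch: the French horn in F sounds a perfect fifth below written, so A5 A4 F5 E-flat4 B4 D-flat4 sounds D5 D4 Bb4 Ab3 E4 Gb3.
Then write for Eb clarinet: it sounds a minor third above written, so the part must be a minor third below concert.
D5 → B4
D4 → B3
Bb4 → G4
Ab3 → F3
E4 → C#4
Gb3 → Eb3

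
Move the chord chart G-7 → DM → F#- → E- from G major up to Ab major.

Ab-7 EbM G- F-

G major up to Ab major is a minor second; each chord root moves by that interval while the quality stays the same.
G-7: root G up a minor second → Ab, giving Ab-7.
DM: root D up a minor second → Eb, giving EbM.
F#-: root F# up a minor second → G, giving G-.
E-: root E up a minor second → F, giving F-.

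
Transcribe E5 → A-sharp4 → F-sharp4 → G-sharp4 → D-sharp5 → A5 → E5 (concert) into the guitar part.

E6 A#5 F#5 G#5 D#6 A6 E6

The guitar sounds a perfect octave below written, so the written part must be a perfect octave above concert — transpose each note up.
E5 becomes E6
A#4 becomes A#5
F#4 becomes F#5
G#4 becomes G#5
D#5 becomes D#6
A5 becomes A6
E5 becomes E6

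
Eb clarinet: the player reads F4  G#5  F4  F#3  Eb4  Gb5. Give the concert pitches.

Ab4 B5 Ab4 A3 Gb4 Bbb5

Written C4 on the Eb clarinet sounds as Eb4, a minor third higher; apply that shift to every note.
F4 becomes Ab4
G#5 becomes B5
F4 becomes Ab4
F#3 becomes A3
Eb4 becomes Gb4
Gb5 becomes Bbb5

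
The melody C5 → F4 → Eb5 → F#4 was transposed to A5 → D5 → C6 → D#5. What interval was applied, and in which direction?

From C5 to A5 is 6 letter names — a sixth of some quality.
C5 to A5 is 9 semitones, which makes it a major sixth; the second version is higher, so the direction is up.
Checking another pair — F#4 → D#5 — gives the same interval.

up a major sixth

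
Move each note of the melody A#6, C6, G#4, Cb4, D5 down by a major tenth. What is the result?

F#5 Ab4 E3 Abb2 Bb3

A#6 down a major tenth is F#5.
C6 down a major tenth is Ab4.
A major tenth down from G#4 gives E3.
Cb4: a tenth down reaches A, and 16 semitones makes it Abb2.
D5 down a major tenth is Bb3.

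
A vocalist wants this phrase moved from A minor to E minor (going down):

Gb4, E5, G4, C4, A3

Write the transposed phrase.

A minor to E minor down is a perfect fourth, so every note moves down by that interval.
Gb4 becomes Db4
E5 becomes B4
G4 becomes D4
C4 becomes G3
A3 becomes E3

Db4 B4 D4 G3 E3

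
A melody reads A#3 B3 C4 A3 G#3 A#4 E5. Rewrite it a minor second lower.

G##3 A#3 B3 G#3 F##3 G##4 D#5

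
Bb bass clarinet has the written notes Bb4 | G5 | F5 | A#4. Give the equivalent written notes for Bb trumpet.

Bb3 G4 F4 A#3

First find concert pitch: the Bb bass clarinet sounds a major ninth below written, so Bb4 G5 F5 A#4 sounds Ab3 F4 Eb4 G#3.
Then write for Bb trumpet: it sounds a major second below written, so the part must be a major second above concert.
Ab3 → Bb3
F4 → G4
Eb4 → F4
G#3 → A#3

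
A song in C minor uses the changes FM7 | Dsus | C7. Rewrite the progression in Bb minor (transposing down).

EbM7 Csus Bb7

C minor down to Bb minor is a major second; each chord root moves by that interval while the quality stays the same.
FM7: root F down a major second → Eb, giving EbM7.
Dsus: root D down a major second → C, giving Csus.
C7: root C down a major second → Bb, giving Bb7.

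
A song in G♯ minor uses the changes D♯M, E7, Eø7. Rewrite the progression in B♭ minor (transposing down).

FM Gb7 Gbø7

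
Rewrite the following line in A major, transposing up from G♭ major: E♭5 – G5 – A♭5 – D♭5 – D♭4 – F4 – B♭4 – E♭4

F#5 A#5 B5 E5 E4 G#4 C#5 F#4

From G♭ up to A is an augmented second; apply that to each pitch.
Eb5 gives F#5
G5 gives A#5
Ab5 gives B5
Db5 gives E5
Db4 gives E4
F4 gives G#4
Bb4 gives C#5
Eb4 gives F#4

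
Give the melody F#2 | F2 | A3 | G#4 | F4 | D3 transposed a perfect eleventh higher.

B3 Bb3 D5 C#6 Bb5 G4

F#2: an eleventh up reaches B, and 17 semitones makes it B3.
F2: an eleventh up reaches B, and 17 semitones makes it Bb3.
A perfect eleventh up from A3 gives D5.
G#4 up a perfect eleventh is C#6.
F4 up a perfect eleventh is Bb5.
D3: an eleventh up reaches G, and 17 semitones makes it G4.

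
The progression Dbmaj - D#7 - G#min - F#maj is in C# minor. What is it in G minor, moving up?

Abbmaj A7 Dmin Cmaj

C# minor up to G minor is a diminished fifth; each chord root moves by that interval while the quality stays the same.
Dbmaj: root Db up a diminished fifth → Abb, giving Abbmaj.
D#7: root D# up a diminished fifth → A, giving A7.
G#min: root G# up a diminished fifth → D, giving Dmin.
F#maj: root F# up a diminished fifth → C, giving Cmaj.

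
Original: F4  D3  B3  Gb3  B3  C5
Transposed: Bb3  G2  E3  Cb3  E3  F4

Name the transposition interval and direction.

down a perfect fifth

From F4 to Bb3 is 5 letter names — a fifth of some quality.
Bb3 to F4 is 7 semitones, which makes it a perfect fifth; the second version is lower, so the direction is down.
Checking another pair — C5 → F4 — gives the same interval.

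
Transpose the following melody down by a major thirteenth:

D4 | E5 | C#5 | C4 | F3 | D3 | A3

F2 G3 E3 Eb2 Ab1 F1 C2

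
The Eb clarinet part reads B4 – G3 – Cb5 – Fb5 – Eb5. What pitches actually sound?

D5 Bb3 Ebb5 Abb5 Gb5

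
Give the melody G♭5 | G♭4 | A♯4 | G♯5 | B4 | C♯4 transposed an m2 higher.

Abb5 Abb4 B4 A5 C5 D4

Gb5 to Abb5
Gb4 to Abb4
A#4 to B4
G#5 to A5
B4 to C5
C#4 to D4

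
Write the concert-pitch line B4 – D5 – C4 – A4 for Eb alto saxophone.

G#5 B5 A4 F#5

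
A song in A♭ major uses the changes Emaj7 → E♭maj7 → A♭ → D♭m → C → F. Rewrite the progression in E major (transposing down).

A♭ major down to E major is a diminished fourth; each chord root moves by that interval while the quality stays the same.
Emaj7: root E down a diminished fourth → B#, giving B#maj7.
E♭maj7: root E♭ down a diminished fourth → B, giving Bmaj7.
A♭: root A♭ down a diminished fourth → E, giving E.
D♭m: root D♭ down a diminished fourth → A, giving Am.
C: root C down a diminished fourth → G#, giving G#.
F: root F down a diminished fourth → C#, giving C#.

B#maj7 Bmaj7 E Am G# C#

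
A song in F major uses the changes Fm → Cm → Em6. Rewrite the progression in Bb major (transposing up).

F major up to Bb major is a perfect fourth; each chord root moves by that interval while the quality stays the same.
Fm: root F up a perfect fourth → Bb, giving Bbm.
Cm: root C up a perfect fourth → F, giving Fm.
Em6: root E up a perfect fourth → A, giving Am6.

Bbm Fm Am6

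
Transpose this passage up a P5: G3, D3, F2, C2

G3 becomes D4
D3 becomes A3
F2 becomes C3
C2 becomes G2

D4 A3 C3 G2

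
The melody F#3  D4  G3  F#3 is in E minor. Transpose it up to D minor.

From E up to D is a minor seventh; apply that to each pitch.
F#3 becomes E4
D4 becomes C5
G3 becomes F4
F#3 becomes E4

E4 C5 F4 E4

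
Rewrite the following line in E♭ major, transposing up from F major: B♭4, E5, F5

Ab5 D6 Eb6

F major to E♭ major up is a minor seventh, so every note moves up by that interval.
Bb4 to Ab5
E5 to D6
F5 to Eb6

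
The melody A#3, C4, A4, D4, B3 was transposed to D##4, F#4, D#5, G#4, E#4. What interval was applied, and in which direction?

up an augmented fourth

From A#3 to D##4 is 4 letter names — a fourth of some quality.
A#3 to D##4 is 6 semitones, which makes it an augmented fourth; the second version is higher, so the direction is up.
Checking another pair — B3 → E#4 — gives the same interval.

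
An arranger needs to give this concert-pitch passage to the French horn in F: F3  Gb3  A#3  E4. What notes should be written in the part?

C4 Db4 E#4 B4

The French horn in F sounds a perfect fifth below written, so the written part must be a perfect fifth above concert — transpose each note up.
F3 to C4
Gb3 to Db4
A#3 to E#4
E4 to B4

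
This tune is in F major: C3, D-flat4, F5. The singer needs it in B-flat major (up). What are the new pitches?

F3 Gb4 Bb5

F major to B-flat major up is a perfect fourth, so every note moves up by that interval.
C3 -> F3
Db4 -> Gb4
F5 -> Bb5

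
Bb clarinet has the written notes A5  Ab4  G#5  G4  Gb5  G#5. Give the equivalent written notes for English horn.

First find concert pitch: the Bb clarinet sounds a major second below written, so A5 Ab4 G#5 G4 Gb5 G#5 sounds G5 Gb4 F#5 F4 Fb5 F#5.
Then write for English horn: it sounds a perfect fifth below written, so the part must be a perfect fifth above concert.
G5 → D6
Gb4 → Db5
F#5 → C#6
F4 → C5
Fb5 → Cb6
F#5 → C#6

D6 Db5 C#6 C5 Cb6 C#6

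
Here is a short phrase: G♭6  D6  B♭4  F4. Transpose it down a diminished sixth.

B5 F##5 D#4 A#3

Gb6 down a diminished sixth is B5.
D6 down a diminished sixth is F##5.
Bb4: a sixth down reaches D, and 7 semitones makes it D#4.
A diminished sixth down from F4 gives A#3.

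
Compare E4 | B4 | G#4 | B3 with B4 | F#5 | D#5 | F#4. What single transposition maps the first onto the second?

up a perfect fifth

From E4 to B4 is 5 letter names — a fifth of some quality.
E4 to B4 is 7 semitones, which makes it a perfect fifth; the second version is higher, so the direction is up.
Checking another pair — B3 → F#4 — gives the same interval.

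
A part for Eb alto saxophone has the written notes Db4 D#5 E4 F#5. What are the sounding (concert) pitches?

Fb3 F#4 G3 A4

The Eb alto saxophone sounds a major sixth below written, so transpose each written note down a major sixth.
Db4 → Fb3
D#5 → F#4
E4 → G3
F#5 → A4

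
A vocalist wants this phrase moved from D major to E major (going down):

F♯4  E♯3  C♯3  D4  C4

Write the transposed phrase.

G#3 F##2 D#2 E3 D3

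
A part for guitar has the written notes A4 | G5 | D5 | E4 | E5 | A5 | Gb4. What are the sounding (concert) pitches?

A3 G4 D4 E3 E4 A4 Gb3

The guitar sounds a perfect octave below written, so transpose each written note down a perfect octave.
A4 → A3
G5 → G4
D5 → D4
E4 → E3
E5 → E4
A5 → A4
Gb4 → Gb3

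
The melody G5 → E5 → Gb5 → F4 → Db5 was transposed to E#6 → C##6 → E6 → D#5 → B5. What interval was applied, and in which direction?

From G5 to E#6 is 6 letter names — a sixth of some quality.
G5 to E#6 is 10 semitones, which makes it an augmented sixth; the second version is higher, so the direction is up.
Checking another pair — Db5 → B5 — gives the same interval.

up an augmented sixth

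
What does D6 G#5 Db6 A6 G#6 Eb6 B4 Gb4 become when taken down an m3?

D6 becomes B5
G#5 becomes E#5
Db6 becomes Bb5
A6 becomes F#6
G#6 becomes E#6
Eb6 becomes C6
B4 becomes G#4
Gb4 becomes Eb4

B5 E#5 Bb5 F#6 E#6 C6 G#4 Eb4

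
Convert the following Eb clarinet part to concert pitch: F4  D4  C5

Ab4 F4 Eb5

The Eb clarinet sounds a minor third above written, so transpose each written note up a minor third.
F4 -> Ab4
D4 -> F4
C5 -> Eb5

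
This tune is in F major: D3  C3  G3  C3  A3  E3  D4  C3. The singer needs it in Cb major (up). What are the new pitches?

Ab3 Gb3 Db4 Gb3 Eb4 Bb3 Ab4 Gb3

F major to Cb major up is a diminished fifth, so every note moves up by that interval.
D3 gives Ab3
C3 gives Gb3
G3 gives Db4
C3 gives Gb3
A3 gives Eb4
E3 gives Bb3
D4 gives Ab4
C3 gives Gb3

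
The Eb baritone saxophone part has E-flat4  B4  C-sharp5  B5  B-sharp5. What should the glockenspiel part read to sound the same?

Gb0 D1 E1 D2 D#2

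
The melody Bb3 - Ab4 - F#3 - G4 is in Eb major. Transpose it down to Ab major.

Eb3 Db4 B2 C4

Eb major to Ab major down is a perfect fifth, so every note moves down by that interval.
Bb3 gives Eb3
Ab4 gives Db4
F#3 gives B2
G4 gives C4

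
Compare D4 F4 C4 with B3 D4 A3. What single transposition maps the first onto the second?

down a minor third

Take the first pair: D4 → B3. D to B spans 3 letter names, so the interval is some kind of third.
B3 to D4 is 3 semitones, which makes it a minor third; the second version is lower, so the direction is down.
Checking another pair — C4 → A3 — gives the same interval.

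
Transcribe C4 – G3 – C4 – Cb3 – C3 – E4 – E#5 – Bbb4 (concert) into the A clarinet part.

Eb4 Bb3 Eb4 Ebb3 Eb3 G4 G#5 Dbb5

The A clarinet sounds a minor third below written, so the written part must be a minor third above concert — transpose each note up.
C4 becomes Eb4
G3 becomes Bb3
C4 becomes Eb4
Cb3 becomes Ebb3
C3 becomes Eb3
E4 becomes G4
E#5 becomes G#5
Bbb4 becomes Dbb5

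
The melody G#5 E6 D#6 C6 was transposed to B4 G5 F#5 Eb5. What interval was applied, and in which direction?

down a major sixth

From G#5 to B4 is 6 letter names — a sixth of some quality.
B4 to G#5 is 9 semitones, which makes it a major sixth; the second version is lower, so the direction is down.
Checking another pair — C6 → Eb5 — gives the same interval.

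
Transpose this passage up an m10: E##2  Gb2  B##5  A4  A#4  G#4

G##3 Bbb3 D##7 C6 C#6 B5

A minor tenth up from E##2 gives G##3.
A minor tenth up from Gb2 gives Bbb3.
B##5 up a minor tenth is D##7.
A4: a tenth up reaches C, and 15 semitones makes it C6.
A minor tenth up from A#4 gives C#6.
A minor tenth up from G#4 gives B5.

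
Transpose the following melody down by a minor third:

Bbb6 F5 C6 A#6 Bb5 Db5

Gb6 D5 A5 F##6 G5 Bb4

A minor third down from Bbb6 gives Gb6.
F5 down a minor third is D5.
C6 down a minor third is A5.
A#6 down a minor third is F##6.
A minor third down from Bb5 gives G5.
Db5 down a minor third is Bb4.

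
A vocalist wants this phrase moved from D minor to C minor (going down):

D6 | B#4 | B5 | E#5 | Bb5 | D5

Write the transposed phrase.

C6 A#4 A5 D#5 Ab5 C5

D minor to C minor down is a major second, so every note moves down by that interval.
D6 gives C6
B#4 gives A#4
B5 gives A5
E#5 gives D#5
Bb5 gives Ab5
D5 gives C5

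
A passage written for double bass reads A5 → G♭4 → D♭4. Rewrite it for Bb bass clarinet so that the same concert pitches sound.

B5 Ab4 Eb4

First find concert pitch: the double bass sounds a perfect octave below written, so A5 G♭4 D♭4 sounds A4 Gb3 Db3.
Then write for Bb bass clarinet: it sounds a major ninth below written, so the part must be a major ninth above concert.
A4 → B5
Gb3 → Ab4
Db3 → Eb4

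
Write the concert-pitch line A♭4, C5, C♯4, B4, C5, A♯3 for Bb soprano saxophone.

The Bb soprano saxophone sounds a major second below written, so the written part must be a major second above concert — transpose each note up.
Ab4 becomes Bb4
C5 becomes D5
C#4 becomes D#4
B4 becomes C#5
C5 becomes D5
A#3 becomes B#3

Bb4 D5 D#4 C#5 D5 B#3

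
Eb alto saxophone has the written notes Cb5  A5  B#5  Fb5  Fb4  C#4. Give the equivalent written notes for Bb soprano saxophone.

Fb4 D5 E#5 Bbb4 Bbb3 F#3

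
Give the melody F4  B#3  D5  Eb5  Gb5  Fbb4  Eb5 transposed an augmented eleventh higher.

B5 E##5 G#6 A6 C7 Bbb5 A6

F4 becomes B5
B#3 becomes E##5
D5 becomes G#6
Eb5 becomes A6
Gb5 becomes C7
Fbb4 becomes Bbb5
Eb5 becomes A6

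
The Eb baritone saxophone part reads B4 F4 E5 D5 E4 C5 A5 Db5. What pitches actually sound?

D3 Ab2 G3 F3 G2 Eb3 C4 Fb3

The Eb baritone saxophone sounds a major thirteenth below written, so transpose each written note down a major thirteenth.
B4 becomes D3
F4 becomes Ab2
E5 becomes G3
D5 becomes F3
E4 becomes G2
C5 becomes Eb3
A5 becomes C4
Db5 becomes Fb3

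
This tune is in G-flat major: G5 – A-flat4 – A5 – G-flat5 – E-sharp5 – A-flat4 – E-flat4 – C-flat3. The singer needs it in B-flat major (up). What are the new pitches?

B5 C5 C#6 Bb5 G##5 C5 G4 Eb3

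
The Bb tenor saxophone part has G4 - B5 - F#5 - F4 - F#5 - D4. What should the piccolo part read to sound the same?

F2 A3 E3 Eb2 E3 C2

First find concert pitch: the Bb tenor saxophone sounds a major ninth below written, so G4 B5 F#5 F4 F#5 D4 sounds F3 A4 E4 Eb3 E4 C3.
Then write for piccolo: it sounds a perfect octave above written, so the part must be a perfect octave below concert.
F3 → F2
A4 → A3
E4 → E3
Eb3 → Eb2
E4 → E3
C3 → C2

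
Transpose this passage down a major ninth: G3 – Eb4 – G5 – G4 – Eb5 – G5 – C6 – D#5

F2 Db3 F4 F3 Db4 F4 Bb4 C#4

G3 to F2
Eb4 to Db3
G5 to F4
G4 to F3
Eb5 to Db4
G5 to F4
C6 to Bb4
D#5 to C#4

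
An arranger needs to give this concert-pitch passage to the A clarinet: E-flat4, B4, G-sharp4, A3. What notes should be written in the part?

Gb4 D5 B4 C4

The A clarinet sounds a minor third below written, so the written part must be a minor third above concert — transpose each note up.
Eb4 to Gb4
B4 to D5
G#4 to B4
A3 to C4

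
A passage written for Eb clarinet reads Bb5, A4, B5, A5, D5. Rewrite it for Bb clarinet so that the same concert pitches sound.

Eb6 D5 E6 D6 G5

First find concert pitch: the Eb clarinet sounds a minor third above written, so Bb5 A4 B5 A5 D5 sounds Db6 C5 D6 C6 F5.
Then write for Bb clarinet: it sounds a major second below written, so the part must be a major second above concert.
Db6 → Eb6
C5 → D5
D6 → E6
C6 → D6
F5 → G5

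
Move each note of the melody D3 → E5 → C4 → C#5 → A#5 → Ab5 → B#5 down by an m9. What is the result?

D3 becomes C#2
E5 becomes D#4
C4 becomes B2
C#5 becomes B#3
A#5 becomes G##4
Ab5 becomes G4
B#5 becomes A##4

C#2 D#4 B2 B#3 G##4 G4 A##4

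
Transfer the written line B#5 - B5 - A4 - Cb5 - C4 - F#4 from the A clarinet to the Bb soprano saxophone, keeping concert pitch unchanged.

First find concert pitch: the A clarinet sounds a minor third below written, so B#5 B5 A4 Cb5 C4 F#4 sounds G##5 G#5 F#4 Ab4 A3 D#4.
Then write for Bb soprano saxophone: it sounds a major second below written, so the part must be a major second above concert.
G##5 → A##5
G#5 → A#5
F#4 → G#4
Ab4 → Bb4
A3 → B3
D#4 → E#4

A##5 A#5 G#4 Bb4 B3 E#4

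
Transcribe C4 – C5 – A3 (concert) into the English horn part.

The English horn sounds a perfect fifth below written, so the written part must be a perfect fifth above concert — transpose each note up.
C4 gives G4
C5 gives G5
A3 gives E4

G4 G5 E4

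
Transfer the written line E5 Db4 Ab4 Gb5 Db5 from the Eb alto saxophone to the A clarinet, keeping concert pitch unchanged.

Bb4 Abb3 Ebb4 Dbb5 Abb4

First find concert pitch: the Eb alto saxophone sounds a major sixth below written, so E5 Db4 Ab4 Gb5 Db5 sounds G4 Fb3 Cb4 Bbb4 Fb4.
Then write for A clarinet: it sounds a minor third below written, so the part must be a minor third above concert.
G4 → Bb4
Fb3 → Abb3
Cb4 → Ebb4
Bbb4 → Dbb5
Fb4 → Abb4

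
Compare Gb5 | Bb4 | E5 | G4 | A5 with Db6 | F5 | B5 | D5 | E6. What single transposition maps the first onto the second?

up a perfect fifth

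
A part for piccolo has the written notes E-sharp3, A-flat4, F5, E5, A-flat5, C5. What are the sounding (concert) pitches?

E#4 Ab5 F6 E6 Ab6 C6

The piccolo sounds a perfect octave above written, so transpose each written note up a perfect octave.
E#3 to E#4
Ab4 to Ab5
F5 to F6
E5 to E6
Ab5 to Ab6
C5 to C6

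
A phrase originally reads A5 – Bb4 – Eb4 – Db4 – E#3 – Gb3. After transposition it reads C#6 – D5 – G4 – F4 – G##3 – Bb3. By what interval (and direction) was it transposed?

From A5 to C#6 is 3 letter names — a third of some quality.
A5 to C#6 is 4 semitones, which makes it a major third; the second version is higher, so the direction is up.
Checking another pair — Gb3 → Bb3 — gives the same interval.

up a major third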